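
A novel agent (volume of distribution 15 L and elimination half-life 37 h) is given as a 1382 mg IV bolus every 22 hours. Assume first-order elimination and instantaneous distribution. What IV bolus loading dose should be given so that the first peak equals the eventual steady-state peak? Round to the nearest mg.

4092 mg

f = (1/2)^(22/37) ≈ 0.662231; accumulation ratio R = 1/(1−f) ≈ 2.96060.
Loading dose to hit Cmax,ss on first dose: D_load = D_maint·R ≈ 1382 × 2.96060 ≈ 4091.55 mg.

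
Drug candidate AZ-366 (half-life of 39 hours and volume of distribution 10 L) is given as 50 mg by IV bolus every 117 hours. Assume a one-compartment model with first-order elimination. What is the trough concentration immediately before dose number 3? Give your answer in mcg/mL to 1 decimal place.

0.7 mcg/mL

f = (1/2)^(τ/t½) = (1/2)^(117/39) ≈ 0.1250.
C₀ = D/Vd = 50/10 ≈ 5.000 mcg/mL.
Before the 3rd dose, 2 doses have been given. Superposition: Cmin = C₀·(f + f²).
≈ 5.000 × (0.1250 + 0.0156) ≈ 5.000 × 0.1406 ≈ 0.703 mcg/mL.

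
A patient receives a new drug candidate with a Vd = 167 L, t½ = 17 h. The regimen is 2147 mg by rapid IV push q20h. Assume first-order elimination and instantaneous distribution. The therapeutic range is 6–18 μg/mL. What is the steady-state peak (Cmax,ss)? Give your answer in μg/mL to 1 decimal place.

23.1 μg/mL

τ/t½ = 20/17 ≈ 1.1765, so fraction remaining f = (1/2)^(20/17) ≈ 0.4424.
Accumulation ratio R = 1/(1 − f) ≈ 1/0.5576 ≈ 1.7934.
Each bolus raises the concentration by D/Vd = 2147/167 ≈ 12.856 μg/mL.
Cmax,ss = C₀/(1 − f) ≈ 12.856/0.5576 ≈ 23.056 μg/mL.
Peak 23.1 μg/mL vs MTC 18 μg/mL: exceeds toxic threshold.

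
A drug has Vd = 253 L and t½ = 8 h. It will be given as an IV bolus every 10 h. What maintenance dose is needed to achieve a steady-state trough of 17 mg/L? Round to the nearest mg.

τ/t½ = 10/8 ≈ 1.25, so f = (1/2)^(10/8) ≈ 0.420448.
Cmin,ss = (D/Vd)·f/(1−f), so D = Cmin,ss·Vd·(1−f)/f.
D = 17 × 253 × (1−f)/f ≈ 17 × 253 × 1.37842 ≈ 5928.58 mg.

5929 mg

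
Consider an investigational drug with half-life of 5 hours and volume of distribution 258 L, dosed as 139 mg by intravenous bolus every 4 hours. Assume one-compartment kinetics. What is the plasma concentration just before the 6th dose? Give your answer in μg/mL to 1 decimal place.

0.7 μg/mL

f = (1/2)^(τ/t½) = (1/2)^(4/5) ≈ 0.5743.
C₀ = D/Vd = 139/258 ≈ 0.539 μg/mL.
Before the 6th dose, 5 doses have been given. Superposition: Cmin = C₀·(f + f² + … + f^5).
≈ 0.539 × (0.5743 + 0.3298 + 0.1894 + 0.1088 + 0.0625) ≈ 0.539 × 1.2648 ≈ 0.682 μg/mL.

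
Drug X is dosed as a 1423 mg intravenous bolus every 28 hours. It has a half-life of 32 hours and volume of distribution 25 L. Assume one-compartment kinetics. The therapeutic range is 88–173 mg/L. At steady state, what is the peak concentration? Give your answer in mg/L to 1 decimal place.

τ/t½ = 28/32 ≈ 0.875, so fraction remaining f = (1/2)^(28/32) ≈ 0.5453.
At steady state, accumulation factor R = 1/(1 − e^(−kτ)) ≈ 2.1993.
Single-dose peak C₀ = D/Vd = 1423/25 ≈ 56.920 mg/L.
Steady-state peak Cmax,ss = C₀·R ≈ 56.920 × 2.1993 ≈ 125.184 mg/L.
Peak 125.2 mg/L vs MTC 173 mg/L: below toxic threshold.

125.2 mg/L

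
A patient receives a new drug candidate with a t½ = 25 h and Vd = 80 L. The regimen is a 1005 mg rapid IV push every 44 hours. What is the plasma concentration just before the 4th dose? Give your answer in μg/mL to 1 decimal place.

f = (1/2)^(τ/t½) = (1/2)^(44/25) ≈ 0.2952.
C₀ = D/Vd = 1005/80 ≈ 12.562 μg/mL.
Before the 4th dose, 3 doses have been given. Superposition: Cmin = C₀·(f + f² + … + f^3).
≈ 12.562 × (0.2952 + 0.0871 + 0.0257) ≈ 12.562 × 0.4080 ≈ 5.125 μg/mL.

5.1 μg/mL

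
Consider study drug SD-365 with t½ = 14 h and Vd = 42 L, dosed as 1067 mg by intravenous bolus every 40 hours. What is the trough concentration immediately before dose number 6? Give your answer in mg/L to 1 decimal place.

4.1 mg/L

f = (1/2)^(τ/t½) = (1/2)^(40/14) ≈ 0.1380.
C₀ = D/Vd = 1067/42 ≈ 25.405 mg/L.
Before the 6th dose, 5 doses have been given. Superposition: Cmin = C₀·(f + f² + … + f^5).
≈ 25.405 × (0.1380 + 0.0190 + 0.0026 + 0.0004 + 0.0001) ≈ 25.405 × 0.1601 ≈ 4.067 mg/L.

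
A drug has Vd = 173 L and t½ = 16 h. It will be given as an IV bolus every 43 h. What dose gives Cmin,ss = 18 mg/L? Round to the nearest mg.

16946 mg

τ/t½ = 43/16 ≈ 2.6875, so f = (1/2)^(43/16) ≈ 0.155232.
Cmin,ss = (D/Vd)·f/(1−f), so D = Cmin,ss·Vd·(1−f)/f.
D = 18 × 173 × (1−f)/f ≈ 18 × 173 × 5.44197 ≈ 16946.29 mg.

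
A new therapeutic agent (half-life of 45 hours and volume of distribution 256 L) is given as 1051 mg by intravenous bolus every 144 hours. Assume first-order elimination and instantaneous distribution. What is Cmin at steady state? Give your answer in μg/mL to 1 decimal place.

0.5 μg/mL

τ/t½ = 144/45 ≈ 3.2, so fraction remaining f = (1/2)^(144/45) ≈ 0.1088.
Accumulation ratio R = 1/(1 − f) ≈ 1/0.8912 ≈ 1.1221.
Single-dose peak C₀ = D/Vd = 1051/256 ≈ 4.105 μg/mL.
Cmax,ss = C₀/(1 − f) ≈ 4.105/0.8912 ≈ 4.606 μg/mL.
Steady-state trough Cmin,ss = Cmax,ss·f ≈ 4.606 × 0.1088 ≈ 0.501 μg/mL.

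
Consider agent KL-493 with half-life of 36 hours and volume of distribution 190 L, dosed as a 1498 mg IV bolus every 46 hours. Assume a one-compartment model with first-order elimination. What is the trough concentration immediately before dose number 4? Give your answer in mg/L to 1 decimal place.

f = (1/2)^(τ/t½) = (1/2)^(46/36) ≈ 0.4124.
C₀ = D/Vd = 1498/190 ≈ 7.884 mg/L.
Before the 4th dose, 3 doses have been given. Superposition: Cmin = C₀·(f + f² + … + f^3).
≈ 7.884 × (0.4124 + 0.1701 + 0.0701) ≈ 7.884 × 0.6526 ≈ 5.145 mg/L.

5.1 mg/L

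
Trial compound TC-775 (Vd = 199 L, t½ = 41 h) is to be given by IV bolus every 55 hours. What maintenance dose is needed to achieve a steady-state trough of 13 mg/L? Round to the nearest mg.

τ/t½ = 55/41 ≈ 1.3415, so f = (1/2)^(55/41) ≈ 0.394620.
Cmin,ss = (D/Vd)·f/(1−f), so D = Cmin,ss·Vd·(1−f)/f.
D = 13 × 199 × (1−f)/f ≈ 13 × 199 × 1.53408 ≈ 3968.66 mg.

3969 mg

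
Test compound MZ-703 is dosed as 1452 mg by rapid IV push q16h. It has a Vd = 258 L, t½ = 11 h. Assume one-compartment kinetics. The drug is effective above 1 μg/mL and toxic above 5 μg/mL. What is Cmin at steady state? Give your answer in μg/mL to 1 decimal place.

Over one 16-h interval, 16/11 ≈ 1.4545 half-lives elapse, leaving f ≈ 0.3649 of each dose.
Single-dose peak C₀ = D/Vd = 1452/258 ≈ 5.628 μg/mL.
Steady-state trough Cmin,ss = C₀·f/(1−f) ≈ 5.628 × 0.3649/0.6351 ≈ 3.234 μg/mL.
Trough 3.2 μg/mL vs MEC 1 μg/mL: adequate.

3.2 μg/mL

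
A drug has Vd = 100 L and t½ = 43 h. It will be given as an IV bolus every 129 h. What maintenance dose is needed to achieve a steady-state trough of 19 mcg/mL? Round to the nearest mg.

τ/t½ = 129/43 ≈ 3, so f = (1/2)^(129/43) ≈ 0.125000.
Cmin,ss = (D/Vd)·f/(1−f), so D = Cmin,ss·Vd·(1−f)/f.
D = 19 × 100 × (1−f)/f ≈ 19 × 100 × 7.00000 ≈ 13300.00 mg.

13300 mg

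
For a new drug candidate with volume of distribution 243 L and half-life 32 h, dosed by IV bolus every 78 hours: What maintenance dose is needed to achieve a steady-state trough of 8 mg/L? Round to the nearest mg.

8587 mg

τ/t½ = 78/32 ≈ 2.4375, so f = (1/2)^(78/32) ≈ 0.184603.
Cmin,ss = (D/Vd)·f/(1−f), so D = Cmin,ss·Vd·(1−f)/f.
D = 8 × 243 × (1−f)/f ≈ 8 × 243 × 4.41703 ≈ 8586.71 mg.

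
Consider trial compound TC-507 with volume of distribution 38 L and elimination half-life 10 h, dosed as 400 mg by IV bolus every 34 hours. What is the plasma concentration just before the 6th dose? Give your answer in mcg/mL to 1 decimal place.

f = (1/2)^(τ/t½) = (1/2)^(34/10) ≈ 0.0947.
C₀ = D/Vd = 400/38 ≈ 10.526 mcg/mL.
Before the 6th dose, 5 doses have been given. Superposition: Cmin = C₀·(f + f² + … + f^5).
≈ 10.526 × (0.0947 + 0.0090 + 0.0008 + 0.0001 + 0.0000) ≈ 10.526 × 0.1046 ≈ 1.101 mcg/mL.

1.1 mcg/mL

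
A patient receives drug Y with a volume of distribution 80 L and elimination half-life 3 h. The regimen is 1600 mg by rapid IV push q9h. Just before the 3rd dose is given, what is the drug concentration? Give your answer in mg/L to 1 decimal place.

2.8 mg/L

f = (1/2)^(τ/t½) = (1/2)^(9/3) ≈ 0.1250.
C₀ = D/Vd = 1600/80 ≈ 20.000 mg/L.
Before the 3rd dose, 2 doses have been given. Superposition: Cmin = C₀·(f + f²).
≈ 20.000 × (0.1250 + 0.0156) ≈ 20.000 × 0.1406 ≈ 2.812 mg/L.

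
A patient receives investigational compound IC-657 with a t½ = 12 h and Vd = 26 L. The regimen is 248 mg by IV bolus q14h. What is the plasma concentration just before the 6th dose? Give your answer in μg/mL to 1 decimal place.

f = (1/2)^(τ/t½) = (1/2)^(14/12) ≈ 0.4454.
C₀ = D/Vd = 248/26 ≈ 9.538 μg/mL.
Before the 6th dose, 5 doses have been given. Superposition: Cmin = C₀·(f + f² + … + f^5).
≈ 9.538 × (0.4454 + 0.1984 + 0.0884 + 0.0394 + 0.0175) ≈ 9.538 × 0.7891 ≈ 7.526 μg/mL.

7.5 μg/mL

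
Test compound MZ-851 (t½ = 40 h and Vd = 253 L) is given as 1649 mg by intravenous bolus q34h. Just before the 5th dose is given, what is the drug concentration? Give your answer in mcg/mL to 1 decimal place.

f = (1/2)^(τ/t½) = (1/2)^(34/40) ≈ 0.5548.
C₀ = D/Vd = 1649/253 ≈ 6.518 mcg/mL.
Before the 5th dose, 4 doses have been given. Superposition: Cmin = C₀·(f + f² + … + f^4).
≈ 6.518 × (0.5548 + 0.3078 + 0.1708 + 0.0947) ≈ 6.518 × 1.1281 ≈ 7.353 mcg/mL.

7.4 mcg/mL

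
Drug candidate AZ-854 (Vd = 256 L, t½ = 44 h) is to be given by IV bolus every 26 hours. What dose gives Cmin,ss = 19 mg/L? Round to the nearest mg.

τ/t½ = 26/44 ≈ 0.59091, so f = (1/2)^(26/44) ≈ 0.663924.
Cmin,ss = (D/Vd)·f/(1−f), so D = Cmin,ss·Vd·(1−f)/f.
D = 19 × 256 × (1−f)/f ≈ 19 × 256 × 0.50620 ≈ 2462.16 mg.

2462 mg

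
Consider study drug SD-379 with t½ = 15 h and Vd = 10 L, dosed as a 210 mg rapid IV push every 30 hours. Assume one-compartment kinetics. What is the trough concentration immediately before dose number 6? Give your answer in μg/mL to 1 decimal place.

f = (1/2)^(τ/t½) = (1/2)^(30/15) ≈ 0.2500.
C₀ = D/Vd = 210/10 ≈ 21.000 μg/mL.
Before the 6th dose, 5 doses have been given. Superposition: Cmin = C₀·(f + f² + … + f^5).
≈ 21.000 × (0.2500 + 0.0625 + 0.0156 + 0.0039 + 0.0010) ≈ 21.000 × 0.3330 ≈ 6.993 μg/mL.

7.0 μg/mL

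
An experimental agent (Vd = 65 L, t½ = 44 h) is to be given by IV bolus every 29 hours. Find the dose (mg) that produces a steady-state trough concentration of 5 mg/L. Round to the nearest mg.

τ/t½ = 29/44 ≈ 0.65909, so f = (1/2)^(29/44) ≈ 0.633277.
Cmin,ss = (D/Vd)·f/(1−f), so D = Cmin,ss·Vd·(1−f)/f.
D = 5 × 65 × (1−f)/f ≈ 5 × 65 × 0.57909 ≈ 188.20 mg.

188 mg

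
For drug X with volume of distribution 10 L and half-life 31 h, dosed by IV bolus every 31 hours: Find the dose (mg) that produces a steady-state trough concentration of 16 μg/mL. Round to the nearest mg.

τ/t½ = 31/31 ≈ 1, so f = (1/2)^(31/31) ≈ 0.500000.
Cmin,ss = (D/Vd)·f/(1−f), so D = Cmin,ss·Vd·(1−f)/f.
D = 16 × 10 × (1−f)/f ≈ 16 × 10 × 1.00000 ≈ 160.00 mg.

160 mg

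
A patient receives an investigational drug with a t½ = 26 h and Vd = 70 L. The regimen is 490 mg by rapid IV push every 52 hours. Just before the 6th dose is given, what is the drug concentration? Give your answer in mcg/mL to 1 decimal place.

2.3 mcg/mL

f = (1/2)^(τ/t½) = (1/2)^(52/26) ≈ 0.2500.
C₀ = D/Vd = 490/70 ≈ 7.000 mcg/mL.
Before the 6th dose, 5 doses have been given. Superposition: Cmin = C₀·(f + f² + … + f^5).
≈ 7.000 × (0.2500 + 0.0625 + 0.0156 + 0.0039 + 0.0010) ≈ 7.000 × 0.3330 ≈ 2.331 mcg/mL.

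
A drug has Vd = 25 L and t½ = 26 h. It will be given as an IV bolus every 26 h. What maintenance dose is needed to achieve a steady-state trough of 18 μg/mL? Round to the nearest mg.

450 mg

τ/t½ = 26/26 ≈ 1, so f = (1/2)^(26/26) ≈ 0.500000.
Cmin,ss = (D/Vd)·f/(1−f), so D = Cmin,ss·Vd·(1−f)/f.
D = 18 × 25 × (1−f)/f ≈ 18 × 25 × 1.00000 ≈ 450.00 mg.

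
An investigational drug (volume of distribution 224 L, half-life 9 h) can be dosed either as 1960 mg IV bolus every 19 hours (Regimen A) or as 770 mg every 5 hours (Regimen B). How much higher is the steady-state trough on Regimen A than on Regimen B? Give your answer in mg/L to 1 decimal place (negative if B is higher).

-4.7 mg/L

Regimen A: f = (1/2)^(19/9) ≈ 0.2315; Cmin,ss = (1960/224)·f/(1−f) ≈ 2.636 mg/L.
Regimen B: f = (1/2)^(5/9) ≈ 0.6804; Cmin,ss = (770/224)·f/(1−f) ≈ 7.318 mg/L.
Difference ≈ 2.636 − 7.318 ≈ -4.682 mg/L.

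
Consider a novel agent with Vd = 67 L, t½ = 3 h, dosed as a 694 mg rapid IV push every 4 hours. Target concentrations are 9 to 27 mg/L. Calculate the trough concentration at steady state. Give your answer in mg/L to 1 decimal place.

Over one 4-h interval, 4/3 ≈ 1.3333 half-lives elapse, leaving f ≈ 0.3969 of each dose.
Accumulation ratio R = 1/(1 − f) ≈ 1/0.6031 ≈ 1.6581.
Single-dose peak C₀ = D/Vd = 694/67 ≈ 10.358 mg/L.
Cmax,ss = C₀/(1 − f) ≈ 10.358/0.6031 ≈ 17.175 mg/L.
Steady-state trough Cmin,ss = Cmax,ss·f ≈ 17.175 × 0.3969 ≈ 6.817 mg/L.
Trough 6.8 mg/L vs MEC 9 mg/L: subtherapeutic.

6.8 mg/L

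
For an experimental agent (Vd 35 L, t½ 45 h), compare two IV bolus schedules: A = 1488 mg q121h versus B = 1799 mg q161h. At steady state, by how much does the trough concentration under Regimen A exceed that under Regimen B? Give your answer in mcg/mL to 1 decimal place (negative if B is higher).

3.1 mcg/mL

Regimen A: f = (1/2)^(121/45) ≈ 0.1551; Cmin,ss = (1488/35)·f/(1−f) ≈ 7.804 mcg/mL.
Regimen B: f = (1/2)^(161/45) ≈ 0.0837; Cmin,ss = (1799/35)·f/(1−f) ≈ 4.695 mcg/mL.
Difference ≈ 7.804 − 4.695 ≈ 3.109 mcg/mL.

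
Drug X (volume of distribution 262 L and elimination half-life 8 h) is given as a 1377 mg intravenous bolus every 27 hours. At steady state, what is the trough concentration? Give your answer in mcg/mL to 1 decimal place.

Over one 27-h interval, 27/8 ≈ 3.375 half-lives elapse, leaving f ≈ 0.0964 of each dose.
Each bolus raises the concentration by D/Vd = 1377/262 ≈ 5.256 mcg/mL.
Steady-state trough Cmin,ss = C₀·f/(1−f) ≈ 5.256 × 0.0964/0.9036 ≈ 0.561 mcg/mL.

0.6 mcg/mL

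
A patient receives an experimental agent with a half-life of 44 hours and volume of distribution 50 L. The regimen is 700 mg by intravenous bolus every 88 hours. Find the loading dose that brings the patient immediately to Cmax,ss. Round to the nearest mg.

f = (1/2)^(88/44) ≈ 0.250000; accumulation ratio R = 1/(1−f) ≈ 1.33333.
Loading dose to hit Cmax,ss on first dose: D_load = D_maint·R ≈ 700 × 1.33333 ≈ 933.33 mg.

933 mg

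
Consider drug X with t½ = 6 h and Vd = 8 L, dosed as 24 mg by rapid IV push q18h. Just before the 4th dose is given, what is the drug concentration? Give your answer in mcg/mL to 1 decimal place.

f = (1/2)^(τ/t½) = (1/2)^(18/6) ≈ 0.1250.
C₀ = D/Vd = 24/8 ≈ 3.000 mcg/mL.
Before the 4th dose, 3 doses have been given. Superposition: Cmin = C₀·(f + f² + … + f^3).
≈ 3.000 × (0.1250 + 0.0156 + 0.0020) ≈ 3.000 × 0.1426 ≈ 0.428 mcg/mL.

0.4 mcg/mL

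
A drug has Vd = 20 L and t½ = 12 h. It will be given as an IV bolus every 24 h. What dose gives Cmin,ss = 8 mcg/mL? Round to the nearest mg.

480 mg

τ/t½ = 24/12 ≈ 2, so f = (1/2)^(24/12) ≈ 0.250000.
Cmin,ss = (D/Vd)·f/(1−f), so D = Cmin,ss·Vd·(1−f)/f.
D = 8 × 20 × (1−f)/f ≈ 8 × 20 × 3.00000 ≈ 480.00 mg.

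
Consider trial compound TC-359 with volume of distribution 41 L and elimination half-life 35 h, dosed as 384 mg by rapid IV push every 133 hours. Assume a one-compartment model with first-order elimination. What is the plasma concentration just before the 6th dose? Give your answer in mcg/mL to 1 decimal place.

f = (1/2)^(τ/t½) = (1/2)^(133/35) ≈ 0.0718.
C₀ = D/Vd = 384/41 ≈ 9.366 mcg/mL.
Before the 6th dose, 5 doses have been given. Superposition: Cmin = C₀·(f + f² + … + f^5).
≈ 9.366 × (0.0718 + 0.0052 + 0.0004 + 0.0000 + 0.0000) ≈ 9.366 × 0.0774 ≈ 0.725 mcg/mL.

0.7 mcg/mL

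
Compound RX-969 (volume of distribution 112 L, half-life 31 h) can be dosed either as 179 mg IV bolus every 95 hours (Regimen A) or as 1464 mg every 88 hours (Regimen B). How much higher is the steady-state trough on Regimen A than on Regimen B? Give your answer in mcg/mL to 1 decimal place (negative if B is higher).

-1.9 mcg/mL

Regimen A: f = (1/2)^(95/31) ≈ 0.1195; Cmin,ss = (179/112)·f/(1−f) ≈ 0.217 mcg/mL.
Regimen B: f = (1/2)^(88/31) ≈ 0.1398; Cmin,ss = (1464/112)·f/(1−f) ≈ 2.124 mcg/mL.
Difference ≈ 0.217 − 2.124 ≈ -1.907 mcg/mL.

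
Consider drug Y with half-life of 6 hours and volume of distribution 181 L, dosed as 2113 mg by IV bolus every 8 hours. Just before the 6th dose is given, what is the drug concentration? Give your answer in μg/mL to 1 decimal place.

7.6 μg/mL

f = (1/2)^(τ/t½) = (1/2)^(8/6) ≈ 0.3969.
C₀ = D/Vd = 2113/181 ≈ 11.674 μg/mL.
Before the 6th dose, 5 doses have been given. Superposition: Cmin = C₀·(f + f² + … + f^5).
≈ 11.674 × (0.3969 + 0.1575 + 0.0625 + 0.0248 + 0.0098) ≈ 11.674 × 0.6515 ≈ 7.606 μg/mL.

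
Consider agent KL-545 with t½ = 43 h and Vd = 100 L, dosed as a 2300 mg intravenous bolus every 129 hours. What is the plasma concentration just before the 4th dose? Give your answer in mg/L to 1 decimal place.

f = (1/2)^(τ/t½) = (1/2)^(129/43) ≈ 0.1250.
C₀ = D/Vd = 2300/100 ≈ 23.000 mg/L.
Before the 4th dose, 3 doses have been given. Superposition: Cmin = C₀·(f + f² + … + f^3).
≈ 23.000 × (0.1250 + 0.0156 + 0.0020) ≈ 23.000 × 0.1426 ≈ 3.280 mg/L.

3.3 mg/L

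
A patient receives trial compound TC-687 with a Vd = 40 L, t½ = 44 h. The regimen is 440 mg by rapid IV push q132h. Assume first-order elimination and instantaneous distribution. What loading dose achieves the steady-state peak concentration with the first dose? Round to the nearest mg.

503 mg

f = (1/2)^(132/44) ≈ 0.125000; accumulation ratio R = 1/(1−f) ≈ 1.14286.
Loading dose to hit Cmax,ss on first dose: D_load = D_maint·R ≈ 440 × 1.14286 ≈ 502.86 mg.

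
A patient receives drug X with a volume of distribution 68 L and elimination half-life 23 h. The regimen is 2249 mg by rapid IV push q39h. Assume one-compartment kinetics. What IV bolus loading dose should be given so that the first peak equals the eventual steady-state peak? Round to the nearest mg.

3253 mg

f = (1/2)^(39/23) ≈ 0.308715; accumulation ratio R = 1/(1−f) ≈ 1.44658.
Loading dose to hit Cmax,ss on first dose: D_load = D_maint·R ≈ 2249 × 1.44658 ≈ 3253.36 mg.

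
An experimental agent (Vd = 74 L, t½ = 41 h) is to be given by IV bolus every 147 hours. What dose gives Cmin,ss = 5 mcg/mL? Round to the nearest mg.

4071 mg

τ/t½ = 147/41 ≈ 3.5854, so f = (1/2)^(147/41) ≈ 0.083310.
Cmin,ss = (D/Vd)·f/(1−f), so D = Cmin,ss·Vd·(1−f)/f.
D = 5 × 74 × (1−f)/f ≈ 5 × 74 × 11.00336 ≈ 4071.24 mg.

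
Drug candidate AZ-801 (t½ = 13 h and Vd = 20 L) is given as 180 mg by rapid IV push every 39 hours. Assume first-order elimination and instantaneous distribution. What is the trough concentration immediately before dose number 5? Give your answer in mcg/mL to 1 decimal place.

f = (1/2)^(τ/t½) = (1/2)^(39/13) ≈ 0.1250.
C₀ = D/Vd = 180/20 ≈ 9.000 mcg/mL.
Before the 5th dose, 4 doses have been given. Superposition: Cmin = C₀·(f + f² + … + f^4).
≈ 9.000 × (0.1250 + 0.0156 + 0.0020 + 0.0002) ≈ 9.000 × 0.1428 ≈ 1.285 mcg/mL.

1.3 mcg/mL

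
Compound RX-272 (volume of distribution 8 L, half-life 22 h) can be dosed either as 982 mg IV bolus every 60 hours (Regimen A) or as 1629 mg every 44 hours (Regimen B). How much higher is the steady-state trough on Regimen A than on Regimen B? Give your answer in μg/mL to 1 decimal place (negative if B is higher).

-46.0 μg/mL

Regimen A: f = (1/2)^(60/22) ≈ 0.1510; Cmin,ss = (982/8)·f/(1−f) ≈ 21.832 μg/mL.
Regimen B: f = (1/2)^(44/22) ≈ 0.2500; Cmin,ss = (1629/8)·f/(1−f) ≈ 67.875 μg/mL.
Difference ≈ 21.832 − 67.875 ≈ -46.043 μg/mL.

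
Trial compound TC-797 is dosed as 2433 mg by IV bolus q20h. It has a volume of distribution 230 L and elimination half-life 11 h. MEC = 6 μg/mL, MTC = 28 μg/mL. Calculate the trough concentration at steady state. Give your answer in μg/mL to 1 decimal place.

Over one 20-h interval, 20/11 ≈ 1.8182 half-lives elapse, leaving f ≈ 0.2836 of each dose.
Each bolus raises the concentration by D/Vd = 2433/230 ≈ 10.578 μg/mL.
Steady-state trough Cmin,ss = C₀·f/(1−f) ≈ 10.578 × 0.2836/0.7164 ≈ 4.187 μg/mL.
Trough 4.2 μg/mL vs MEC 6 μg/mL: subtherapeutic.

4.2 μg/mL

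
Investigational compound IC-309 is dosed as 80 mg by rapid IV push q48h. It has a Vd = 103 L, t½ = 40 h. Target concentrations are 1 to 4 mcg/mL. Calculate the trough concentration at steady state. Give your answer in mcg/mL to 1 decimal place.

0.6 mcg/mL

τ/t½ = 48/40 ≈ 1.2, so fraction remaining f = (1/2)^(48/40) ≈ 0.4353.
Each bolus raises the concentration by D/Vd = 80/103 ≈ 0.777 mcg/mL.
Steady-state trough Cmin,ss = C₀·f/(1−f) ≈ 0.777 × 0.4353/0.5647 ≈ 0.599 mcg/mL.
Trough 0.6 mcg/mL vs MEC 1 mcg/mL: subtherapeutic.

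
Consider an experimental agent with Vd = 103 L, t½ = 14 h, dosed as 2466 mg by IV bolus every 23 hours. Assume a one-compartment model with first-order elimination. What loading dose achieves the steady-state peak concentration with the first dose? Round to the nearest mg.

3628 mg

f = (1/2)^(23/14) ≈ 0.320222; accumulation ratio R = 1/(1−f) ≈ 1.47107.
Loading dose to hit Cmax,ss on first dose: D_load = D_maint·R ≈ 2466 × 1.47107 ≈ 3627.66 mg.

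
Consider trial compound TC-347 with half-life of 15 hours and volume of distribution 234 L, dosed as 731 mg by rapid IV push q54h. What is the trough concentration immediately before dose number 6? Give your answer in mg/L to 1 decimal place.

f = (1/2)^(τ/t½) = (1/2)^(54/15) ≈ 0.0825.
C₀ = D/Vd = 731/234 ≈ 3.124 mg/L.
Before the 6th dose, 5 doses have been given. Superposition: Cmin = C₀·(f + f² + … + f^5).
≈ 3.124 × (0.0825 + 0.0068 + 0.0006 + 0.0000 + 0.0000) ≈ 3.124 × 0.0899 ≈ 0.281 mg/L.

0.3 mg/L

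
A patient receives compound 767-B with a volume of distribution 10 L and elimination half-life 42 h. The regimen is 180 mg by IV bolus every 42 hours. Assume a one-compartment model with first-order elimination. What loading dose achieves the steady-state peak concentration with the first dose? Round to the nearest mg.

360 mg

f = (1/2)^(42/42) ≈ 0.500000; accumulation ratio R = 1/(1−f) ≈ 2.00000.
Loading dose to hit Cmax,ss on first dose: D_load = D_maint·R ≈ 180 × 2.00000 ≈ 360.00 mg.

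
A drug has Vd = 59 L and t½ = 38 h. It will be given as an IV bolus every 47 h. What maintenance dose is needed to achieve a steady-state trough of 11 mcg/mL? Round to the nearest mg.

881 mg

τ/t½ = 47/38 ≈ 1.2368, so f = (1/2)^(47/38) ≈ 0.424300.
Cmin,ss = (D/Vd)·f/(1−f), so D = Cmin,ss·Vd·(1−f)/f.
D = 11 × 59 × (1−f)/f ≈ 11 × 59 × 1.35682 ≈ 880.58 mg.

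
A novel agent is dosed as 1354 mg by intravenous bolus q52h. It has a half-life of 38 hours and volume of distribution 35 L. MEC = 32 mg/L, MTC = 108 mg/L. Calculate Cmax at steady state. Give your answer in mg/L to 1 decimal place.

63.1 mg/L

Over one 52-h interval, 52/38 ≈ 1.3684 half-lives elapse, leaving f ≈ 0.3873 of each dose.
Accumulation ratio R = 1/(1 − f) ≈ 1/0.6127 ≈ 1.6321.
Each bolus raises the concentration by D/Vd = 1354/35 ≈ 38.686 mg/L.
Steady-state peak Cmax,ss = C₀·R ≈ 38.686 × 1.6321 ≈ 63.139 mg/L.
Peak 63.1 mg/L vs MTC 108 mg/L: below toxic threshold.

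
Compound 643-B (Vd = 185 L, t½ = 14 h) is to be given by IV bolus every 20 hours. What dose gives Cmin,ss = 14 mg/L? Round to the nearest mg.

τ/t½ = 20/14 ≈ 1.4286, so f = (1/2)^(20/14) ≈ 0.371499.
Cmin,ss = (D/Vd)·f/(1−f), so D = Cmin,ss·Vd·(1−f)/f.
D = 14 × 185 × (1−f)/f ≈ 14 × 185 × 1.69180 ≈ 4381.76 mg.

4382 mg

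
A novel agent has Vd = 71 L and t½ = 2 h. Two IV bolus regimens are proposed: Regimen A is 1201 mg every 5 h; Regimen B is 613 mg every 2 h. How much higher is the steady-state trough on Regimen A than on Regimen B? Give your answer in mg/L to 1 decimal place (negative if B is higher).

Regimen A: f = (1/2)^(5/2) ≈ 0.1768; Cmin,ss = (1201/71)·f/(1−f) ≈ 3.633 mg/L.
Regimen B: f = (1/2)^(2/2) ≈ 0.5000; Cmin,ss = (613/71)·f/(1−f) ≈ 8.634 mg/L.
Difference ≈ 3.633 − 8.634 ≈ -5.001 mg/L.

-5.0 mg/L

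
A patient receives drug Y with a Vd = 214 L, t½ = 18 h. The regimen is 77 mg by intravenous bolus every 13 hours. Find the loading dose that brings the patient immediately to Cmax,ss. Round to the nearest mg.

f = (1/2)^(13/18) ≈ 0.606163; accumulation ratio R = 1/(1−f) ≈ 2.53912.
Loading dose to hit Cmax,ss on first dose: D_load = D_maint·R ≈ 77 × 2.53912 ≈ 195.51 mg.

196 mg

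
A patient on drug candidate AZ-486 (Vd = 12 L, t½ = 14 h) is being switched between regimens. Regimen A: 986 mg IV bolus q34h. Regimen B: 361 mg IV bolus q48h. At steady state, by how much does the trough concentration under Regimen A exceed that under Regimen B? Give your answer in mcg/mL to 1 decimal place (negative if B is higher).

15.7 mcg/mL

Regimen A: f = (1/2)^(34/14) ≈ 0.1857; Cmin,ss = (986/12)·f/(1−f) ≈ 18.738 mcg/mL.
Regimen B: f = (1/2)^(48/14) ≈ 0.0929; Cmin,ss = (361/12)·f/(1−f) ≈ 3.081 mcg/mL.
Difference ≈ 18.738 − 3.081 ≈ 15.657 mcg/mL.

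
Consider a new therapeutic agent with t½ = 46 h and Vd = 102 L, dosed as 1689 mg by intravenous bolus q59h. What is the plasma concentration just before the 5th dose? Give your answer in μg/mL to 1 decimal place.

11.2 μg/mL

f = (1/2)^(τ/t½) = (1/2)^(59/46) ≈ 0.4111.
C₀ = D/Vd = 1689/102 ≈ 16.559 μg/mL.
Before the 5th dose, 4 doses have been given. Superposition: Cmin = C₀·(f + f² + … + f^4).
≈ 16.559 × (0.4111 + 0.1690 + 0.0695 + 0.0286) ≈ 16.559 × 0.6782 ≈ 11.230 μg/mL.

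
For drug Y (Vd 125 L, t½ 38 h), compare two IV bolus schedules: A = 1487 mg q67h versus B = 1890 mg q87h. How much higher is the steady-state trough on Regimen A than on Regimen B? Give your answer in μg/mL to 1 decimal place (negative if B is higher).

Regimen A: f = (1/2)^(67/38) ≈ 0.2946; Cmin,ss = (1487/125)·f/(1−f) ≈ 4.968 μg/mL.
Regimen B: f = (1/2)^(87/38) ≈ 0.2046; Cmin,ss = (1890/125)·f/(1−f) ≈ 3.889 μg/mL.
Difference ≈ 4.968 − 3.889 ≈ 1.079 μg/mL.

1.1 μg/mL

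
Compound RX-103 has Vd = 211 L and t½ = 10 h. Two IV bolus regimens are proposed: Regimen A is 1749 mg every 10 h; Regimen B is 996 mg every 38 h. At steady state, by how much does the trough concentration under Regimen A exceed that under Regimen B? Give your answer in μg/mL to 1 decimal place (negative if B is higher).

7.9 μg/mL

Regimen A: f = (1/2)^(10/10) ≈ 0.5000; Cmin,ss = (1749/211)·f/(1−f) ≈ 8.289 μg/mL.
Regimen B: f = (1/2)^(38/10) ≈ 0.0718; Cmin,ss = (996/211)·f/(1−f) ≈ 0.365 μg/mL.
Difference ≈ 8.289 − 0.365 ≈ 7.924 μg/mL.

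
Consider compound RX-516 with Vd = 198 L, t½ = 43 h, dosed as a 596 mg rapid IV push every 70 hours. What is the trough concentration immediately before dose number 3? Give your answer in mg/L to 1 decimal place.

f = (1/2)^(τ/t½) = (1/2)^(70/43) ≈ 0.3236.
C₀ = D/Vd = 596/198 ≈ 3.010 mg/L.
Before the 3rd dose, 2 doses have been given. Superposition: Cmin = C₀·(f + f²).
≈ 3.010 × (0.3236 + 0.1047) ≈ 3.010 × 0.4283 ≈ 1.289 mg/L.

1.3 mg/L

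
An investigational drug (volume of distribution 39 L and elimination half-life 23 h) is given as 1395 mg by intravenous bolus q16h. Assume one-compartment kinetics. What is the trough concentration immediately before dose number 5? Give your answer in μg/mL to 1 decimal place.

49.3 μg/mL

f = (1/2)^(τ/t½) = (1/2)^(16/23) ≈ 0.6174.
C₀ = D/Vd = 1395/39 ≈ 35.769 μg/mL.
Before the 5th dose, 4 doses have been given. Superposition: Cmin = C₀·(f + f² + … + f^4).
≈ 35.769 × (0.6174 + 0.3812 + 0.2353 + 0.1453) ≈ 35.769 × 1.3792 ≈ 49.333 μg/mL.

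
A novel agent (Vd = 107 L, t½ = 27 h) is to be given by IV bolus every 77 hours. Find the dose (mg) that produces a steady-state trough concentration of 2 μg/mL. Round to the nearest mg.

1331 mg

τ/t½ = 77/27 ≈ 2.8519, so f = (1/2)^(77/27) ≈ 0.138518.
Cmin,ss = (D/Vd)·f/(1−f), so D = Cmin,ss·Vd·(1−f)/f.
D = 2 × 107 × (1−f)/f ≈ 2 × 107 × 6.21928 ≈ 1330.93 mg.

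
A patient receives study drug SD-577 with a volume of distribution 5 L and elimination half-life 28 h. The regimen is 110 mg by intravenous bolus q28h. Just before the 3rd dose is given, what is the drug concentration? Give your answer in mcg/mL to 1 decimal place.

16.5 mcg/mL

f = (1/2)^(τ/t½) = (1/2)^(28/28) ≈ 0.5000.
C₀ = D/Vd = 110/5 ≈ 22.000 mcg/mL.
Before the 3rd dose, 2 doses have been given. Superposition: Cmin = C₀·(f + f²).
≈ 22.000 × (0.5000 + 0.2500) ≈ 22.000 × 0.7500 ≈ 16.500 mcg/mL.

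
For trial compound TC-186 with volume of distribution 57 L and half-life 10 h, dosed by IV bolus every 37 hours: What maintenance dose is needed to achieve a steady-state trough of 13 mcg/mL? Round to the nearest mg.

τ/t½ = 37/10 ≈ 3.7, so f = (1/2)^(37/10) ≈ 0.076947.
Cmin,ss = (D/Vd)·f/(1−f), so D = Cmin,ss·Vd·(1−f)/f.
D = 13 × 57 × (1−f)/f ≈ 13 × 57 × 11.99596 ≈ 8889.01 mg.

8889 mg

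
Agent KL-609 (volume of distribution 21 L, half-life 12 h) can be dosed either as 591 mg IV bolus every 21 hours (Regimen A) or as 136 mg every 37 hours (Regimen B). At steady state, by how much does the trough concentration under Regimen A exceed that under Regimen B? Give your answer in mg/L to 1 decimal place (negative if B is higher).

Regimen A: f = (1/2)^(21/12) ≈ 0.2973; Cmin,ss = (591/21)·f/(1−f) ≈ 11.907 mg/L.
Regimen B: f = (1/2)^(37/12) ≈ 0.1180; Cmin,ss = (136/21)·f/(1−f) ≈ 0.866 mg/L.
Difference ≈ 11.907 − 0.866 ≈ 11.041 mg/L.

11.0 mg/L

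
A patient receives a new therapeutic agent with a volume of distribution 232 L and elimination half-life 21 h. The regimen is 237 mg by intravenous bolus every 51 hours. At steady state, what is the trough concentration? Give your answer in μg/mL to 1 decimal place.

0.2 μg/mL

Over one 51-h interval, 51/21 ≈ 2.4286 half-lives elapse, leaving f ≈ 0.1857 of each dose.
Accumulation ratio R = 1/(1 − f) ≈ 1/0.8143 ≈ 1.2280.
Single-dose peak C₀ = D/Vd = 237/232 ≈ 1.022 μg/mL.
Steady-state peak Cmax,ss = C₀·R ≈ 1.022 × 1.2280 ≈ 1.255 μg/mL.
One interval later, Cmin,ss = Cmax,ss·e^(−kτ) ≈ 1.255 × 0.1857 ≈ 0.233 μg/mL.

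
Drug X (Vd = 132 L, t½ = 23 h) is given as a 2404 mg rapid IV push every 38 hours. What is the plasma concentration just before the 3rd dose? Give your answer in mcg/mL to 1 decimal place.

f = (1/2)^(τ/t½) = (1/2)^(38/23) ≈ 0.3182.
C₀ = D/Vd = 2404/132 ≈ 18.212 mcg/mL.
Before the 3rd dose, 2 doses have been given. Superposition: Cmin = C₀·(f + f²).
≈ 18.212 × (0.3182 + 0.1013) ≈ 18.212 × 0.4195 ≈ 7.640 mcg/mL.

7.6 mcg/mL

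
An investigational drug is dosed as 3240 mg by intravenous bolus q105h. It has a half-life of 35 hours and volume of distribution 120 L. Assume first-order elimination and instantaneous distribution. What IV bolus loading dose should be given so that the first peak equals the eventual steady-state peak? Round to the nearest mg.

3703 mg

f = (1/2)^(105/35) ≈ 0.125000; accumulation ratio R = 1/(1−f) ≈ 1.14286.
Loading dose to hit Cmax,ss on first dose: D_load = D_maint·R ≈ 3240 × 1.14286 ≈ 3702.87 mg.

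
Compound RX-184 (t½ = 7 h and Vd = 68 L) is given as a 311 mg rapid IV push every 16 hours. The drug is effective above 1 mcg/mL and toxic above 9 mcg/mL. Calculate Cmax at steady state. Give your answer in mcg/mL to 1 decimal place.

Over one 16-h interval, 16/7 ≈ 2.2857 half-lives elapse, leaving f ≈ 0.2051 of each dose.
At steady state, accumulation factor R = 1/(1 − e^(−kτ)) ≈ 1.2580.
Single-dose peak C₀ = D/Vd = 311/68 ≈ 4.574 mcg/mL.
Steady-state peak Cmax,ss = C₀·R ≈ 4.574 × 1.2580 ≈ 5.754 mcg/mL.
Peak 5.8 mcg/mL vs MTC 9 mcg/mL: below toxic threshold.

5.8 mcg/mL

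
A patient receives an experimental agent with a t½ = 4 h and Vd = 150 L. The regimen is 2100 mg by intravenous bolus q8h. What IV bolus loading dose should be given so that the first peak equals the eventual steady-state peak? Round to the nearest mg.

2800 mg

f = (1/2)^(8/4) ≈ 0.250000; accumulation ratio R = 1/(1−f) ≈ 1.33333.
Loading dose to hit Cmax,ss on first dose: D_load = D_maint·R ≈ 2100 × 1.33333 ≈ 2799.99 mg.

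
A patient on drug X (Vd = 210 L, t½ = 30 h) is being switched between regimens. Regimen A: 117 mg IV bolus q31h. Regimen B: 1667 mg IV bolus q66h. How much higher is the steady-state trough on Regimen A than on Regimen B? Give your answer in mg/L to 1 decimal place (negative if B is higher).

-1.7 mg/L

Regimen A: f = (1/2)^(31/30) ≈ 0.4886; Cmin,ss = (117/210)·f/(1−f) ≈ 0.532 mg/L.
Regimen B: f = (1/2)^(66/30) ≈ 0.2176; Cmin,ss = (1667/210)·f/(1−f) ≈ 2.208 mg/L.
Difference ≈ 0.532 − 2.208 ≈ -1.676 mg/L.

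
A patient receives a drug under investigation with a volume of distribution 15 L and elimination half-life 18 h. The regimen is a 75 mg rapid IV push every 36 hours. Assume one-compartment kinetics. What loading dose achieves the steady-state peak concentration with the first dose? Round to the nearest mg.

f = (1/2)^(36/18) ≈ 0.250000; accumulation ratio R = 1/(1−f) ≈ 1.33333.
Loading dose to hit Cmax,ss on first dose: D_load = D_maint·R ≈ 75 × 1.33333 ≈ 100.00 mg.

100 mg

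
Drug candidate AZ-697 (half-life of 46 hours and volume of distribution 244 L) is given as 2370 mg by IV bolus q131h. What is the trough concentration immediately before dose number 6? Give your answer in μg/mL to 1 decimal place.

1.6 μg/mL

f = (1/2)^(τ/t½) = (1/2)^(131/46) ≈ 0.1389.
C₀ = D/Vd = 2370/244 ≈ 9.713 μg/mL.
Before the 6th dose, 5 doses have been given. Superposition: Cmin = C₀·(f + f² + … + f^5).
≈ 9.713 × (0.1389 + 0.0193 + 0.0027 + 0.0004 + 0.0001) ≈ 9.713 × 0.1614 ≈ 1.568 μg/mL.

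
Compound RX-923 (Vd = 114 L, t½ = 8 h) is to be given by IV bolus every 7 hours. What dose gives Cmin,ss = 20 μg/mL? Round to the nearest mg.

τ/t½ = 7/8 ≈ 0.875, so f = (1/2)^(7/8) ≈ 0.545254.
Cmin,ss = (D/Vd)·f/(1−f), so D = Cmin,ss·Vd·(1−f)/f.
D = 20 × 114 × (1−f)/f ≈ 20 × 114 × 0.83401 ≈ 1901.54 mg.

1902 mg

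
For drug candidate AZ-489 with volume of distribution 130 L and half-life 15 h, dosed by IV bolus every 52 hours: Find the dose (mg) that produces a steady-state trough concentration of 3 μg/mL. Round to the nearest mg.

τ/t½ = 52/15 ≈ 3.4667, so f = (1/2)^(52/15) ≈ 0.090454.
Cmin,ss = (D/Vd)·f/(1−f), so D = Cmin,ss·Vd·(1−f)/f.
D = 3 × 130 × (1−f)/f ≈ 3 × 130 × 10.05534 ≈ 3921.58 mg.

3922 mg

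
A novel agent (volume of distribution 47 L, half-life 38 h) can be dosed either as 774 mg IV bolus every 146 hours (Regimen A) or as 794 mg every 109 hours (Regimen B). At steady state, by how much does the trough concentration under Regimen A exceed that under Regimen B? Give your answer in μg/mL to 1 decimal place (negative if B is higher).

-1.4 μg/mL

Regimen A: f = (1/2)^(146/38) ≈ 0.0697; Cmin,ss = (774/47)·f/(1−f) ≈ 1.234 μg/mL.
Regimen B: f = (1/2)^(109/38) ≈ 0.1369; Cmin,ss = (794/47)·f/(1−f) ≈ 2.680 μg/mL.
Difference ≈ 1.234 − 2.680 ≈ -1.446 μg/mL.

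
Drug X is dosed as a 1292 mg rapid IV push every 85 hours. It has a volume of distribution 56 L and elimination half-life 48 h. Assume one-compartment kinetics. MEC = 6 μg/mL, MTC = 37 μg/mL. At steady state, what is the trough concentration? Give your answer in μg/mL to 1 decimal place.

τ/t½ = 85/48 ≈ 1.7708, so fraction remaining f = (1/2)^(85/48) ≈ 0.2930.
Each bolus raises the concentration by D/Vd = 1292/56 ≈ 23.071 μg/mL.
Steady-state trough Cmin,ss = C₀·f/(1−f) ≈ 23.071 × 0.2930/0.7070 ≈ 9.561 μg/mL.
Trough 9.6 μg/mL vs MEC 6 μg/mL: adequate.

9.6 μg/mL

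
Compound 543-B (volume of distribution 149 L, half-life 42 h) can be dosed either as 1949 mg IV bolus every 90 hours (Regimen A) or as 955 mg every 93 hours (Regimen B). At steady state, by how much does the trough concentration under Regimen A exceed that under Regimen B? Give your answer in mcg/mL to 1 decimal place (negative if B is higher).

2.1 mcg/mL

Regimen A: f = (1/2)^(90/42) ≈ 0.2264; Cmin,ss = (1949/149)·f/(1−f) ≈ 3.828 mcg/mL.
Regimen B: f = (1/2)^(93/42) ≈ 0.2155; Cmin,ss = (955/149)·f/(1−f) ≈ 1.761 mcg/mL.
Difference ≈ 3.828 − 1.761 ≈ 2.067 mcg/mL.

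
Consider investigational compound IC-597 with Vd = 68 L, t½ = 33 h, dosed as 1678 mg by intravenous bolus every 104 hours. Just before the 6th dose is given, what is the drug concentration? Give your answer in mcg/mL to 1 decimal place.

f = (1/2)^(τ/t½) = (1/2)^(104/33) ≈ 0.1125.
C₀ = D/Vd = 1678/68 ≈ 24.676 mcg/mL.
Before the 6th dose, 5 doses have been given. Superposition: Cmin = C₀·(f + f² + … + f^5).
≈ 24.676 × (0.1125 + 0.0127 + 0.0014 + 0.0002 + 0.0000) ≈ 24.676 × 0.1268 ≈ 3.129 mcg/mL.

3.1 mcg/mL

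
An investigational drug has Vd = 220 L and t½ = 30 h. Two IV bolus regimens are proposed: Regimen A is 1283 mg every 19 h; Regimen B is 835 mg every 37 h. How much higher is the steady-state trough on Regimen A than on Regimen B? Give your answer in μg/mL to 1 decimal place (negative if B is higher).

Regimen A: f = (1/2)^(19/30) ≈ 0.6447; Cmin,ss = (1283/220)·f/(1−f) ≈ 10.582 μg/mL.
Regimen B: f = (1/2)^(37/30) ≈ 0.4253; Cmin,ss = (835/220)·f/(1−f) ≈ 2.809 μg/mL.
Difference ≈ 10.582 − 2.809 ≈ 7.773 μg/mL.

7.8 μg/mL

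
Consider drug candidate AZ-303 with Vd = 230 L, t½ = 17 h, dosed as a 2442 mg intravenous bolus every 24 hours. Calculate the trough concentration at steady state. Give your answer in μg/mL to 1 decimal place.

τ/t½ = 24/17 ≈ 1.4118, so fraction remaining f = (1/2)^(24/17) ≈ 0.3759.
Each bolus raises the concentration by D/Vd = 2442/230 ≈ 10.617 μg/mL.
Steady-state trough Cmin,ss = C₀·f/(1−f) ≈ 10.617 × 0.3759/0.6241 ≈ 6.395 μg/mL.

6.4 μg/mL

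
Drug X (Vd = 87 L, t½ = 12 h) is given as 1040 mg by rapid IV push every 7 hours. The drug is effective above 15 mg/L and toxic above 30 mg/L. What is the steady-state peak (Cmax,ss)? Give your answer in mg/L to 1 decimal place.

τ/t½ = 7/12 ≈ 0.58333, so fraction remaining f = (1/2)^(7/12) ≈ 0.6674.
At steady state, accumulation factor R = 1/(1 − e^(−kτ)) ≈ 3.0066.
Each bolus raises the concentration by D/Vd = 1040/87 ≈ 11.954 mg/L.
Steady-state peak Cmax,ss = C₀·R ≈ 11.954 × 3.0066 ≈ 35.941 mg/L.
Peak 35.9 mg/L vs MTC 30 mg/L: exceeds toxic threshold.

35.9 mg/L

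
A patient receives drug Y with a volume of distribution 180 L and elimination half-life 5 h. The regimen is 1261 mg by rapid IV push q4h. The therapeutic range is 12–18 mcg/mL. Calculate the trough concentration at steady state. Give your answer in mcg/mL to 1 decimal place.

9.5 mcg/mL

τ/t½ = 4/5 ≈ 0.8, so fraction remaining f = (1/2)^(4/5) ≈ 0.5743.
At steady state, accumulation factor R = 1/(1 − e^(−kτ)) ≈ 2.3491.
Single-dose peak C₀ = D/Vd = 1261/180 ≈ 7.006 mcg/mL.
Steady-state peak Cmax,ss = C₀·R ≈ 7.006 × 2.3491 ≈ 16.458 mcg/mL.
Steady-state trough Cmin,ss = Cmax,ss·f ≈ 16.458 × 0.5743 ≈ 9.452 mcg/mL.
Trough 9.5 mcg/mL vs MEC 12 mcg/mL: subtherapeutic.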